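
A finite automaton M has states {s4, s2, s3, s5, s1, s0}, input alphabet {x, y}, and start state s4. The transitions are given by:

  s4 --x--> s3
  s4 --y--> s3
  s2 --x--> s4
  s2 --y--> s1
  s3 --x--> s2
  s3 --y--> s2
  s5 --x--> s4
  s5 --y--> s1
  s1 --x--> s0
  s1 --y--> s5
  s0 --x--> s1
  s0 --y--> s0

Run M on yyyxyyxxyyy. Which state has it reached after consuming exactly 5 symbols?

s4 → s3 → s2 → s1 → s0 → s0
After 5 symbols: s0.

s0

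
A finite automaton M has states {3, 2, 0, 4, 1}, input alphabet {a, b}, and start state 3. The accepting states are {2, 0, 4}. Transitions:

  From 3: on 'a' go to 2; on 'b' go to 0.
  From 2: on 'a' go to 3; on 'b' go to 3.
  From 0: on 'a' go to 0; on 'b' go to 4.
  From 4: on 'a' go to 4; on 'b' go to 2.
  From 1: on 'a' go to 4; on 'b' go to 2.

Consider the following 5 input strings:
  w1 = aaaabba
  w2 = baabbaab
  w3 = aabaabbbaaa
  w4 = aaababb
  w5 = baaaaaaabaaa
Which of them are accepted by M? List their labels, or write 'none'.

w1:
  start at 3
  read 'a': 3 → 2
  read 'a': 2 → 3
  read 'a': 3 → 2
  read 'a': 2 → 3
  read 'b': 3 → 0
  read 'b': 0 → 4
  read 'a': 4 → 4
  end 4, accepted
w2:
  start at 3
  read 'b': 3 → 0
  read 'a': 0 → 0
  read 'a': 0 → 0
  read 'b': 0 → 4
  read 'b': 4 → 2
  read 'a': 2 → 3
  read 'a': 3 → 2
  read 'b': 2 → 3
  end 3, rejected
w3:
  start at 3
  read 'a': 3 → 2
  read 'a': 2 → 3
  read 'b': 3 → 0
  read 'a': 0 → 0
  read 'a': 0 → 0
  read 'b': 0 → 4
  read 'b': 4 → 2
  read 'b': 2 → 3
  read 'a': 3 → 2
  read 'a': 2 → 3
  read 'a': 3 → 2
  end 2, accepted
w4:
  start at 3
  read 'a': 3 → 2
  read 'a': 2 → 3
  read 'a': 3 → 2
  read 'b': 2 → 3
  read 'a': 3 → 2
  read 'b': 2 → 3
  read 'b': 3 → 0
  end 0, accepted
w5:
  start at 3
  read 'b': 3 → 0
  read 'a': 0 → 0
  read 'a': 0 → 0
  read 'a': 0 → 0
  read 'a': 0 → 0
  read 'a': 0 → 0
  read 'a': 0 → 0
  read 'a': 0 → 0
  read 'b': 0 → 4
  read 'a': 4 → 4
  read 'a': 4 → 4
  read 'a': 4 → 4
  end 4, accepted

w1, w3, w4, w5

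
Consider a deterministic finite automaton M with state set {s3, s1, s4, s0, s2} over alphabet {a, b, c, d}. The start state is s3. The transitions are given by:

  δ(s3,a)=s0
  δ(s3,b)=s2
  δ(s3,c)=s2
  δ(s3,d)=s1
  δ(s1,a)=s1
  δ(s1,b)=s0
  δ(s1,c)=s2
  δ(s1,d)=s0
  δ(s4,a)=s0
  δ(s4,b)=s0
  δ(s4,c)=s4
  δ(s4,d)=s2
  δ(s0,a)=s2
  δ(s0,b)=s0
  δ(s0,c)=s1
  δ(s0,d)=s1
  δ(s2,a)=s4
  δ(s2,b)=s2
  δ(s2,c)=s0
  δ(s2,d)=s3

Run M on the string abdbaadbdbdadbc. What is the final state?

start at s3
read 'a': s3 → s0
read 'b': s0 → s0
read 'd': s0 → s1
read 'b': s1 → s0
read 'a': s0 → s2
read 'a': s2 → s4
read 'd': s4 → s2
read 'b': s2 → s2
read 'd': s2 → s3
read 'b': s3 → s2
read 'd': s2 → s3
read 'a': s3 → s0
read 'd': s0 → s1
read 'b': s1 → s0
read 'c': s0 → s1

s1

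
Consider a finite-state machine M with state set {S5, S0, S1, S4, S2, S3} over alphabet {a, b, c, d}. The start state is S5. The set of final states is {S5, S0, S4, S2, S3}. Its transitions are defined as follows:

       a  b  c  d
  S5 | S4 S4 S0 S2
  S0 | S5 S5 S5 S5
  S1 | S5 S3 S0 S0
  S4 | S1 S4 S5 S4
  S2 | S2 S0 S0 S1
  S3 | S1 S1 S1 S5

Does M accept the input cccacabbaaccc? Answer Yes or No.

Yes

start at S5
read 'c': S5 → S0
read 'c': S0 → S5
read 'c': S5 → S0
read 'a': S0 → S5
read 'c': S5 → S0
read 'a': S0 → S5
read 'b': S5 → S4
read 'b': S4 → S4
read 'a': S4 → S1
read 'a': S1 → S5
read 'c': S5 → S0
read 'c': S0 → S5
read 'c': S5 → S0
End state S0 is accepting.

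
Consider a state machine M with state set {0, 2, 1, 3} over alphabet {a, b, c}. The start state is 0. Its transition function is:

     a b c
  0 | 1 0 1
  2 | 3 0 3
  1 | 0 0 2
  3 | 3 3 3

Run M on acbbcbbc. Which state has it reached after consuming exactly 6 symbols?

Trace: 0 -a-> 1 -c-> 2 -b-> 0 -b-> 0 -c-> 1 -b-> 0
After 6 symbols: 0.

0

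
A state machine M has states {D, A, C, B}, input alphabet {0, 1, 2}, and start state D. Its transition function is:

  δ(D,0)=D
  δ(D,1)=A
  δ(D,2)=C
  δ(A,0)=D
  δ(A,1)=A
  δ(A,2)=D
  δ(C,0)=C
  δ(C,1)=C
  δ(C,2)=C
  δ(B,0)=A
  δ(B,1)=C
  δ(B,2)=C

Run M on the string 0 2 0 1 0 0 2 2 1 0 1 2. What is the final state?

D → D → C → C → C → C → C → C → C → C → C → C → C

C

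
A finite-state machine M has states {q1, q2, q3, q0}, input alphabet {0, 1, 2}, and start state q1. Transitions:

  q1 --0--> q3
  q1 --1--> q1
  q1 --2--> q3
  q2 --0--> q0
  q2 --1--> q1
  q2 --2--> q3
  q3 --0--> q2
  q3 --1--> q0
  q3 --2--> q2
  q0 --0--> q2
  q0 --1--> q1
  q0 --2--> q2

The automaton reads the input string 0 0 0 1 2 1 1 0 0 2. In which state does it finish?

q1 → q3 → q2 → q0 → q1 → q3 → q0 → q1 → q3 → q2 → q3

q3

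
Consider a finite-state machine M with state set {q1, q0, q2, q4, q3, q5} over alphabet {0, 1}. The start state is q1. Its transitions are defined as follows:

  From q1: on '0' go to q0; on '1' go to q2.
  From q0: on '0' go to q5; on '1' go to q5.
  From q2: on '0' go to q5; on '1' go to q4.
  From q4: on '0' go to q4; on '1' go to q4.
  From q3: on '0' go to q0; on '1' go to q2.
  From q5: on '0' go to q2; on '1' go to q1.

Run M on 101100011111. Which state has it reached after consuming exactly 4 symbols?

q2

q1 → q2 → q5 → q1 → q2
After 4 symbols: q2.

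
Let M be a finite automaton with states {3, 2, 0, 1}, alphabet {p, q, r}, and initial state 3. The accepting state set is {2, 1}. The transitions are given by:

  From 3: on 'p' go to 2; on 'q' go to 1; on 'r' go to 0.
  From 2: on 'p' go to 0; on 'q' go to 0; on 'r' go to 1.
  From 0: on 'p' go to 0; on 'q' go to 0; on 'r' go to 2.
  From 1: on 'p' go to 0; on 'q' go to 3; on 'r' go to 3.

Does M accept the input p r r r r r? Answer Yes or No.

Yes

3 → 2 → 1 → 3 → 0 → 2 → 1
End state 1 is accepting.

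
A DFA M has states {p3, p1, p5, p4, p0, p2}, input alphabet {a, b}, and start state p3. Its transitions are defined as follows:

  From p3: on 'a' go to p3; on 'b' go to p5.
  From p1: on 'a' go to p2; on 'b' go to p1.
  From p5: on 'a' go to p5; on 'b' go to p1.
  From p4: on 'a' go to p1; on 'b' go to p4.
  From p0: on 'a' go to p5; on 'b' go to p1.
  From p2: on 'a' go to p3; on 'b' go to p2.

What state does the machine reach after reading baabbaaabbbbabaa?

Trace: p3 -b-> p5 -a-> p5 -a-> p5 -b-> p1 -b-> p1 -a-> p2 -a-> p3 -a-> p3 -b-> p5 -b-> p1 -b-> p1 -b-> p1 -a-> p2 -b-> p2 -a-> p3 -a-> p3

p3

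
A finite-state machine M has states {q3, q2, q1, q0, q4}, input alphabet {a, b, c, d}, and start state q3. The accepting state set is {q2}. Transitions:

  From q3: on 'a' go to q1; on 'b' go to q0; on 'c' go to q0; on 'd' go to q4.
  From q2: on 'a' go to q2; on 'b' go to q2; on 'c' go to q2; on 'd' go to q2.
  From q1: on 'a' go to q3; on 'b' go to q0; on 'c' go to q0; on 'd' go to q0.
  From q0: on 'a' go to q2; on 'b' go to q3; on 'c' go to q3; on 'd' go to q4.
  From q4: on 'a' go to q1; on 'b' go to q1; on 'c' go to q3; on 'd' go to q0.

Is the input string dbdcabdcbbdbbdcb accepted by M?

start at q3
read 'd': q3 → q4
read 'b': q4 → q1
read 'd': q1 → q0
read 'c': q0 → q3
read 'a': q3 → q1
read 'b': q1 → q0
read 'd': q0 → q4
read 'c': q4 → q3
read 'b': q3 → q0
read 'b': q0 → q3
read 'd': q3 → q4
read 'b': q4 → q1
read 'b': q1 → q0
read 'd': q0 → q4
read 'c': q4 → q3
read 'b': q3 → q0
End state q0 is not accepting.

No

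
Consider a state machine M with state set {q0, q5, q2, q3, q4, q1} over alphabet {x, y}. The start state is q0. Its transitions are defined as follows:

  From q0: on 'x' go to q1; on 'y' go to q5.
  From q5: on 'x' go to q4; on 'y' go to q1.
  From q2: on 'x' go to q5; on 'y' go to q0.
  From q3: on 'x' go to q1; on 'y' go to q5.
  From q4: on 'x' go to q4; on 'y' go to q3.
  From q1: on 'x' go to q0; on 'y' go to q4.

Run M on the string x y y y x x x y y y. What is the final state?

q1

start at q0
read 'x': q0 → q1
read 'y': q1 → q4
read 'y': q4 → q3
read 'y': q3 → q5
read 'x': q5 → q4
read 'x': q4 → q4
read 'x': q4 → q4
read 'y': q4 → q3
read 'y': q3 → q5
read 'y': q5 → q1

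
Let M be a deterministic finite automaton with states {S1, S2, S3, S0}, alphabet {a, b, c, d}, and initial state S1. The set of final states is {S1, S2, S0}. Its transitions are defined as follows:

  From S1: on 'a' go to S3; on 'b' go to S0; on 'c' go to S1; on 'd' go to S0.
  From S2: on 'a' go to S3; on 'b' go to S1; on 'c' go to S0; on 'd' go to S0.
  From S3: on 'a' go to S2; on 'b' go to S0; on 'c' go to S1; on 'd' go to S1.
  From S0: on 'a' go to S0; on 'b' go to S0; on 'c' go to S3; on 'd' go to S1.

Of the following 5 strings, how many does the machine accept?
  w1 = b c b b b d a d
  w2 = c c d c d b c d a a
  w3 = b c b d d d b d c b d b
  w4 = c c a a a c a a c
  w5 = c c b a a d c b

5

w1: S1 → S0 → S3 → S0 → S0 → S0 → S1 → S3 → S1  → end S1, accepted
w2: S1 → S1 → S1 → S0 → S3 → S1 → S0 → S3 → S1 → S3 → S2  → end S2, accepted
w3: S1 → S0 → S3 → S0 → S1 → S0 → S1 → S0 → S1 → S1 → S0 → S1 → S0  → end S0, accepted
w4: S1 → S1 → S1 → S3 → S2 → S3 → S1 → S3 → S2 → S0  → end S0, accepted
w5: S1 → S1 → S1 → S0 → S0 → S0 → S1 → S1 → S0  → end S0, accepted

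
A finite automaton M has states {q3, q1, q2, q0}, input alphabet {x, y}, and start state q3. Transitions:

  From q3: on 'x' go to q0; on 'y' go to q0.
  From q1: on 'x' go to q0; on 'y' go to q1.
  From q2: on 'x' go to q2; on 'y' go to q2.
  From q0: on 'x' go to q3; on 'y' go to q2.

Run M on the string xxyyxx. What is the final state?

q2

q3 → q0 → q3 → q0 → q2 → q2 → q2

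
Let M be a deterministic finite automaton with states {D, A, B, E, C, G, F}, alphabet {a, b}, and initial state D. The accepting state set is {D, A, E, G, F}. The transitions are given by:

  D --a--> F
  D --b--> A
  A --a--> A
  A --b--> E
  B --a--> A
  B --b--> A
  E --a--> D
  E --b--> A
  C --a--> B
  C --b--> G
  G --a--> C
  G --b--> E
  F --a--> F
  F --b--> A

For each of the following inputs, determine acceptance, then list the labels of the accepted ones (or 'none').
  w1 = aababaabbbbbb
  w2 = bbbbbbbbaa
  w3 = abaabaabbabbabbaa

w1: Trace: D -a-> F -a-> F -b-> A -a-> A -b-> E -a-> D -a-> F -b-> A -b-> E -b-> A -b-> E -b-> A -b-> E  → end E, accepted
w2: Trace: D -b-> A -b-> E -b-> A -b-> E -b-> A -b-> E -b-> A -b-> E -a-> D -a-> F  → end F, accepted
w3: Trace: D -a-> F -b-> A -a-> A -a-> A -b-> E -a-> D -a-> F -b-> A -b-> E -a-> D -b-> A -b-> E -a-> D -b-> A -b-> E -a-> D -a-> F  → end F, accepted

w1, w2, w3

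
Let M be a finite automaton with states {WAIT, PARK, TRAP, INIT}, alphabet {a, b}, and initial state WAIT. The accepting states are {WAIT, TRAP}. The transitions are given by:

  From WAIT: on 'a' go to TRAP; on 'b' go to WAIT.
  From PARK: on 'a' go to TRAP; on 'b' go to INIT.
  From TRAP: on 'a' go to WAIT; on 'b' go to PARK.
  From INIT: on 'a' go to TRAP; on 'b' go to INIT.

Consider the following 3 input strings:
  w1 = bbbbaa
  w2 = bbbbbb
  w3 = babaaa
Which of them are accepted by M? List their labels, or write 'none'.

w1:
  start at WAIT
  read 'b': WAIT → WAIT
  read 'b': WAIT → WAIT
  read 'b': WAIT → WAIT
  read 'b': WAIT → WAIT
  read 'a': WAIT → TRAP
  read 'a': TRAP → WAIT
  end WAIT, accepted
w2:
  start at WAIT
  read 'b': WAIT → WAIT
  read 'b': WAIT → WAIT
  read 'b': WAIT → WAIT
  read 'b': WAIT → WAIT
  read 'b': WAIT → WAIT
  read 'b': WAIT → WAIT
  end WAIT, accepted
w3:
  start at WAIT
  read 'b': WAIT → WAIT
  read 'a': WAIT → TRAP
  read 'b': TRAP → PARK
  read 'a': PARK → TRAP
  read 'a': TRAP → WAIT
  read 'a': WAIT → TRAP
  end TRAP, accepted

w1, w2, w3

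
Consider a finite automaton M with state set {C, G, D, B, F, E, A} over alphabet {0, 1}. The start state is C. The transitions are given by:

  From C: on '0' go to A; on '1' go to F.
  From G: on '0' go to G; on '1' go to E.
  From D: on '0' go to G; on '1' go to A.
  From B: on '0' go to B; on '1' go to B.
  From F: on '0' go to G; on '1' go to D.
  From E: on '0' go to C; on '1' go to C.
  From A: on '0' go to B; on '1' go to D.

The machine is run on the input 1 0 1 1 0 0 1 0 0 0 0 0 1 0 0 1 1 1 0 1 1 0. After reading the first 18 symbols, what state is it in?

Trace: C -1-> F -0-> G -1-> E -1-> C -0-> A -0-> B -1-> B -0-> B -0-> B -0-> B -0-> B -0-> B -1-> B -0-> B -0-> B -1-> B -1-> B -1-> B
After 18 symbols: B.

B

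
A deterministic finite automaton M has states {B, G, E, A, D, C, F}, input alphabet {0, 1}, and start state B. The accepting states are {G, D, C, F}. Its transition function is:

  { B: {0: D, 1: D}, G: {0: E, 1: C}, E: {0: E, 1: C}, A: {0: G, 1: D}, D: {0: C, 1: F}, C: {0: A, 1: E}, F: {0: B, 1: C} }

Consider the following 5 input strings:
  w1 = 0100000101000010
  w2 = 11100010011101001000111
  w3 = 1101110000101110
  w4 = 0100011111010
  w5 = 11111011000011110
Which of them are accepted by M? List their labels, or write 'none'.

w2

w1: Trace: B -0-> D -1-> F -0-> B -0-> D -0-> C -0-> A -0-> G -1-> C -0-> A -1-> D -0-> C -0-> A -0-> G -0-> E -1-> C -0-> A  → end A, rejected
w2: Trace: B -1-> D -1-> F -1-> C -0-> A -0-> G -0-> E -1-> C -0-> A -0-> G -1-> C -1-> E -1-> C -0-> A -1-> D -0-> C -0-> A -1-> D -0-> C -0-> A -0-> G -1-> C -1-> E -1-> C  → end C, accepted
w3: Trace: B -1-> D -1-> F -0-> B -1-> D -1-> F -1-> C -0-> A -0-> G -0-> E -0-> E -1-> C -0-> A -1-> D -1-> F -1-> C -0-> A  → end A, rejected
w4: Trace: B -0-> D -1-> F -0-> B -0-> D -0-> C -1-> E -1-> C -1-> E -1-> C -1-> E -0-> E -1-> C -0-> A  → end A, rejected
w5: Trace: B -1-> D -1-> F -1-> C -1-> E -1-> C -0-> A -1-> D -1-> F -0-> B -0-> D -0-> C -0-> A -1-> D -1-> F -1-> C -1-> E -0-> E  → end E, rejected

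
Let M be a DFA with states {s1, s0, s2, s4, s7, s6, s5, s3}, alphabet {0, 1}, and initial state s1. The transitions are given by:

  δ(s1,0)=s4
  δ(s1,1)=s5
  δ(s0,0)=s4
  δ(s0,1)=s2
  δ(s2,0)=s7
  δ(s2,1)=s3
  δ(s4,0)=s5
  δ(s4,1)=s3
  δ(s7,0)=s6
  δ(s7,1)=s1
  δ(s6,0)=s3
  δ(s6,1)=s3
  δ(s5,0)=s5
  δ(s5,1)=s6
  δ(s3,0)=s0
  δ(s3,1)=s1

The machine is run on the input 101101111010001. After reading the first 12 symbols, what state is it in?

Trace: s1 -1-> s5 -0-> s5 -1-> s6 -1-> s3 -0-> s0 -1-> s2 -1-> s3 -1-> s1 -1-> s5 -0-> s5 -1-> s6 -0-> s3
After 12 symbols: s3.

s3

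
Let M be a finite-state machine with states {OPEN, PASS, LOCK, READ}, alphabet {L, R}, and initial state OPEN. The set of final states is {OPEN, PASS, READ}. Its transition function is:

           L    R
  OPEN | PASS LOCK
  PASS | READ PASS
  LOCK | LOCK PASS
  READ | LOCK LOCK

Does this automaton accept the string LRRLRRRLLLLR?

OPEN → PASS → PASS → PASS → READ → LOCK → PASS → PASS → READ → LOCK → LOCK → LOCK → PASS
End state PASS is accepting.

Yes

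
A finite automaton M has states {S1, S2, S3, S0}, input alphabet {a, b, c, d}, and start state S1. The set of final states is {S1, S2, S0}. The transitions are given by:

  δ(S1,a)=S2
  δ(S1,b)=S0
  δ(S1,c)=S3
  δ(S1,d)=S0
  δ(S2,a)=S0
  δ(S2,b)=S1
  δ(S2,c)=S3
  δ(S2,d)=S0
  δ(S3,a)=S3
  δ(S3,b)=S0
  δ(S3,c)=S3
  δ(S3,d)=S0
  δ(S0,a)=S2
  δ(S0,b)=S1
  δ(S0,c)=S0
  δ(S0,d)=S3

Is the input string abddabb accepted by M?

Yes

start at S1
read 'a': S1 → S2
read 'b': S2 → S1
read 'd': S1 → S0
read 'd': S0 → S3
read 'a': S3 → S3
read 'b': S3 → S0
read 'b': S0 → S1
End state S1 is accepting.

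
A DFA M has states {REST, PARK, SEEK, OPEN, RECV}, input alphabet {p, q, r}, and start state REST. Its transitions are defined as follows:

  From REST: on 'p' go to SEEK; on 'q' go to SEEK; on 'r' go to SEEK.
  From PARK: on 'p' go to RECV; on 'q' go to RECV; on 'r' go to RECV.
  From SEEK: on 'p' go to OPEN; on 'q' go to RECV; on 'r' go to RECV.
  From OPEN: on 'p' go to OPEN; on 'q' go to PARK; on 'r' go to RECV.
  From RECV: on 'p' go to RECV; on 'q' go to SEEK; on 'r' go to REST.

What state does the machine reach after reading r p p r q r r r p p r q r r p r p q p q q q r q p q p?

REST → SEEK → OPEN → OPEN → RECV → SEEK → RECV → REST → SEEK → OPEN → OPEN → RECV → SEEK → RECV → REST → SEEK → RECV → RECV → SEEK → OPEN → PARK → RECV → SEEK → RECV → SEEK → OPEN → PARK → RECV

RECV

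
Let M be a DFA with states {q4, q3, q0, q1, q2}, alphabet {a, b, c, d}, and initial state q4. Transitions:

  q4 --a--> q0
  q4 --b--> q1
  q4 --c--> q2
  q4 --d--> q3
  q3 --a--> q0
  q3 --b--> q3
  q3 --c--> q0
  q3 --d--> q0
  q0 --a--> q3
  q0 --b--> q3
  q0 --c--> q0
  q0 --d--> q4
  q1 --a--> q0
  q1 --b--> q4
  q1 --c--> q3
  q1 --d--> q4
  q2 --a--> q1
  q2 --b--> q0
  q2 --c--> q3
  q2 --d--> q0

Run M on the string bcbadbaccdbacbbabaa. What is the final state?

q3

Trace: q4 -b-> q1 -c-> q3 -b-> q3 -a-> q0 -d-> q4 -b-> q1 -a-> q0 -c-> q0 -c-> q0 -d-> q4 -b-> q1 -a-> q0 -c-> q0 -b-> q3 -b-> q3 -a-> q0 -b-> q3 -a-> q0 -a-> q3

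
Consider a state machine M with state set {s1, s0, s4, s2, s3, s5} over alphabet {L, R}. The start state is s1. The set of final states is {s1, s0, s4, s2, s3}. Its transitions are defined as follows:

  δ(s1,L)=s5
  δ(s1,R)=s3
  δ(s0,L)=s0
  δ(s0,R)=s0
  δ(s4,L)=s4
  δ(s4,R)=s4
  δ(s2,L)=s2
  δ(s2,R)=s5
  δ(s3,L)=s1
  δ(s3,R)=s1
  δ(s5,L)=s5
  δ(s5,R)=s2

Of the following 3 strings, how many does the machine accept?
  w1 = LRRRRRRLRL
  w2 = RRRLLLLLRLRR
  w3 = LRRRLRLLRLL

3

w1:
  start at s1
  read 'L': s1 → s5
  read 'R': s5 → s2
  read 'R': s2 → s5
  read 'R': s5 → s2
  read 'R': s2 → s5
  read 'R': s5 → s2
  read 'R': s2 → s5
  read 'L': s5 → s5
  read 'R': s5 → s2
  read 'L': s2 → s2
  end s2, accepted
w2:
  start at s1
  read 'R': s1 → s3
  read 'R': s3 → s1
  read 'R': s1 → s3
  read 'L': s3 → s1
  read 'L': s1 → s5
  read 'L': s5 → s5
  read 'L': s5 → s5
  read 'L': s5 → s5
  read 'R': s5 → s2
  read 'L': s2 → s2
  read 'R': s2 → s5
  read 'R': s5 → s2
  end s2, accepted
w3:
  start at s1
  read 'L': s1 → s5
  read 'R': s5 → s2
  read 'R': s2 → s5
  read 'R': s5 → s2
  read 'L': s2 → s2
  read 'R': s2 → s5
  read 'L': s5 → s5
  read 'L': s5 → s5
  read 'R': s5 → s2
  read 'L': s2 → s2
  read 'L': s2 → s2
  end s2, accepted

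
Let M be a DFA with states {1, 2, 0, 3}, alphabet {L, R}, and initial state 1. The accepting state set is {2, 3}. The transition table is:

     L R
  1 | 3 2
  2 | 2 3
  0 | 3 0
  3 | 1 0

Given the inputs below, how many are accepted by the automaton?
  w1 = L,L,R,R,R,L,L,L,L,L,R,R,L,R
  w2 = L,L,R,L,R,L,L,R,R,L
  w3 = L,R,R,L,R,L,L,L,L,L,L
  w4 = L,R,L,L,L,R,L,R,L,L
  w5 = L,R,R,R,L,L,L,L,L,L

1

w1:
  start at 1
  read 'L': 1 → 3
  read 'L': 3 → 1
  read 'R': 1 → 2
  read 'R': 2 → 3
  read 'R': 3 → 0
  read 'L': 0 → 3
  read 'L': 3 → 1
  read 'L': 1 → 3
  read 'L': 3 → 1
  read 'L': 1 → 3
  read 'R': 3 → 0
  read 'R': 0 → 0
  read 'L': 0 → 3
  read 'R': 3 → 0
  end 0, rejected
w2:
  start at 1
  read 'L': 1 → 3
  read 'L': 3 → 1
  read 'R': 1 → 2
  read 'L': 2 → 2
  read 'R': 2 → 3
  read 'L': 3 → 1
  read 'L': 1 → 3
  read 'R': 3 → 0
  read 'R': 0 → 0
  read 'L': 0 → 3
  end 3, accepted
w3:
  start at 1
  read 'L': 1 → 3
  read 'R': 3 → 0
  read 'R': 0 → 0
  read 'L': 0 → 3
  read 'R': 3 → 0
  read 'L': 0 → 3
  read 'L': 3 → 1
  read 'L': 1 → 3
  read 'L': 3 → 1
  read 'L': 1 → 3
  read 'L': 3 → 1
  end 1, rejected
w4:
  start at 1
  read 'L': 1 → 3
  read 'R': 3 → 0
  read 'L': 0 → 3
  read 'L': 3 → 1
  read 'L': 1 → 3
  read 'R': 3 → 0
  read 'L': 0 → 3
  read 'R': 3 → 0
  read 'L': 0 → 3
  read 'L': 3 → 1
  end 1, rejected
w5:
  start at 1
  read 'L': 1 → 3
  read 'R': 3 → 0
  read 'R': 0 → 0
  read 'R': 0 → 0
  read 'L': 0 → 3
  read 'L': 3 → 1
  read 'L': 1 → 3
  read 'L': 3 → 1
  read 'L': 1 → 3
  read 'L': 3 → 1
  end 1, rejected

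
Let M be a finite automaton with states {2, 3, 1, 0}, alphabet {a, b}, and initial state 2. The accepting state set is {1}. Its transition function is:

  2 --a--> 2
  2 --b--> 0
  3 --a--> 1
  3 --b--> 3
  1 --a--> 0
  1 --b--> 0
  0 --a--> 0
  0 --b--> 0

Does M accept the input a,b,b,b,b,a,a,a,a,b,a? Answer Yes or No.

No

Trace: 2 -a-> 2 -b-> 0 -b-> 0 -b-> 0 -b-> 0 -a-> 0 -a-> 0 -a-> 0 -a-> 0 -b-> 0 -a-> 0
End state 0 is not accepting.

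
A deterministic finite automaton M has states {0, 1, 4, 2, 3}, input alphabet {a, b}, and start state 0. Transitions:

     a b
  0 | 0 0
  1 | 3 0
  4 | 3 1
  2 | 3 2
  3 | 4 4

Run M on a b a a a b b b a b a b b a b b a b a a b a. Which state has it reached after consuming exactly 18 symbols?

start at 0
read 'a': 0 → 0
read 'b': 0 → 0
read 'a': 0 → 0
read 'a': 0 → 0
read 'a': 0 → 0
read 'b': 0 → 0
read 'b': 0 → 0
read 'b': 0 → 0
read 'a': 0 → 0
read 'b': 0 → 0
read 'a': 0 → 0
read 'b': 0 → 0
read 'b': 0 → 0
read 'a': 0 → 0
read 'b': 0 → 0
read 'b': 0 → 0
read 'a': 0 → 0
read 'b': 0 → 0
After 18 symbols: 0.

0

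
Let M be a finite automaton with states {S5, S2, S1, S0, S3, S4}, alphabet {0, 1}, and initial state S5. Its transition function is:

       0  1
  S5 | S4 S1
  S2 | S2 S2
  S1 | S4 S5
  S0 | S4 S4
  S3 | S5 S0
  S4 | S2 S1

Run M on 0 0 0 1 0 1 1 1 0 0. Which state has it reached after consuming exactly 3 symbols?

start at S5
read '0': S5 → S4
read '0': S4 → S2
read '0': S2 → S2
After 3 symbols: S2.

S2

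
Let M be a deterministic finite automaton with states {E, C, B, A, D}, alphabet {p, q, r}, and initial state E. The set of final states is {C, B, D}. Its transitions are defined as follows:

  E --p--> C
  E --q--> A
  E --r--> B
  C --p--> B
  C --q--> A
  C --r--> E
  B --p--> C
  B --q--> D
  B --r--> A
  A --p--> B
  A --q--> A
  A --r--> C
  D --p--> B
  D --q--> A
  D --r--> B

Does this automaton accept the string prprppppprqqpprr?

Yes

start at E
read 'p': E → C
read 'r': C → E
read 'p': E → C
read 'r': C → E
read 'p': E → C
read 'p': C → B
read 'p': B → C
read 'p': C → B
read 'p': B → C
read 'r': C → E
read 'q': E → A
read 'q': A → A
read 'p': A → B
read 'p': B → C
read 'r': C → E
read 'r': E → B
End state B is accepting.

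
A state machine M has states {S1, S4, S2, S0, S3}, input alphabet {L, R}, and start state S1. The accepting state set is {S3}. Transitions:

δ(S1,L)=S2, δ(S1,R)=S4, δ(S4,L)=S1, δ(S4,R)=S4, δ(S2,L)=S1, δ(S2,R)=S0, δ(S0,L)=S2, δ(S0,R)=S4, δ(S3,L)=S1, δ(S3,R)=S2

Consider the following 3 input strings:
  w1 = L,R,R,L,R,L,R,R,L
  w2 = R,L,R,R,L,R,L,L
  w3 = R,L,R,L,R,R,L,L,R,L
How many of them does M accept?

w1: Trace: S1 -L-> S2 -R-> S0 -R-> S4 -L-> S1 -R-> S4 -L-> S1 -R-> S4 -R-> S4 -L-> S1  → end S1, rejected
w2: Trace: S1 -R-> S4 -L-> S1 -R-> S4 -R-> S4 -L-> S1 -R-> S4 -L-> S1 -L-> S2  → end S2, rejected
w3: Trace: S1 -R-> S4 -L-> S1 -R-> S4 -L-> S1 -R-> S4 -R-> S4 -L-> S1 -L-> S2 -R-> S0 -L-> S2  → end S2, rejected

0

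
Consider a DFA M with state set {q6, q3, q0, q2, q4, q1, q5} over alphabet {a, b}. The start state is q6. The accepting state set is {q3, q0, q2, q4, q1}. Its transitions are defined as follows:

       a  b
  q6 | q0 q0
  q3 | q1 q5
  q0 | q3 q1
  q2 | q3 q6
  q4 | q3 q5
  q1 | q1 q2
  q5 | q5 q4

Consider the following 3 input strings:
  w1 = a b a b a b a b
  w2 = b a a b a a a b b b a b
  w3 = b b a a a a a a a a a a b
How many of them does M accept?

2

w1: q6 → q0 → q1 → q1 → q2 → q3 → q5 → q5 → q4  → end q4, accepted
w2: q6 → q0 → q3 → q1 → q2 → q3 → q1 → q1 → q2 → q6 → q0 → q3 → q5  → end q5, rejected
w3: q6 → q0 → q1 → q1 → q1 → q1 → q1 → q1 → q1 → q1 → q1 → q1 → q1 → q2  → end q2, accepted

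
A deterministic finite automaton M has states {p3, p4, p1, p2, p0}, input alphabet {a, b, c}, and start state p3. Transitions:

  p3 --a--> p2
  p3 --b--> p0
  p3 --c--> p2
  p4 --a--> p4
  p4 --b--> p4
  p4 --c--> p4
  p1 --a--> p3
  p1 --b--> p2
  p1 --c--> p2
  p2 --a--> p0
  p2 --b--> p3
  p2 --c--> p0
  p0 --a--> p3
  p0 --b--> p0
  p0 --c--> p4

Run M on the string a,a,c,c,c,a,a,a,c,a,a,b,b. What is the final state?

start at p3
read 'a': p3 → p2
read 'a': p2 → p0
read 'c': p0 → p4
read 'c': p4 → p4
read 'c': p4 → p4
read 'a': p4 → p4
read 'a': p4 → p4
read 'a': p4 → p4
read 'c': p4 → p4
read 'a': p4 → p4
read 'a': p4 → p4
read 'b': p4 → p4
read 'b': p4 → p4

p4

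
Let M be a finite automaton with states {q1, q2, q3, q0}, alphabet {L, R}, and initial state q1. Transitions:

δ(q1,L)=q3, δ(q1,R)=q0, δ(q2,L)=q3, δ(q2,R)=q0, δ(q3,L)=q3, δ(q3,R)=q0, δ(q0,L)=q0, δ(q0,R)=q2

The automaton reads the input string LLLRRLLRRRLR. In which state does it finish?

Trace: q1 -L-> q3 -L-> q3 -L-> q3 -R-> q0 -R-> q2 -L-> q3 -L-> q3 -R-> q0 -R-> q2 -R-> q0 -L-> q0 -R-> q2

q2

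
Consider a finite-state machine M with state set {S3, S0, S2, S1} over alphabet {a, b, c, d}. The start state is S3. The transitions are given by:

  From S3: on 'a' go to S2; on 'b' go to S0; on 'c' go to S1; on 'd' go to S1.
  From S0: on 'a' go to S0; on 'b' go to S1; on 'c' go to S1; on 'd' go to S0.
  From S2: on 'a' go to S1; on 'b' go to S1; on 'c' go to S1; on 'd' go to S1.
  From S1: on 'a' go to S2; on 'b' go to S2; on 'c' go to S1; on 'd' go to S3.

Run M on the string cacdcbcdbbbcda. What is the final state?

start at S3
read 'c': S3 → S1
read 'a': S1 → S2
read 'c': S2 → S1
read 'd': S1 → S3
read 'c': S3 → S1
read 'b': S1 → S2
read 'c': S2 → S1
read 'd': S1 → S3
read 'b': S3 → S0
read 'b': S0 → S1
read 'b': S1 → S2
read 'c': S2 → S1
read 'd': S1 → S3
read 'a': S3 → S2

S2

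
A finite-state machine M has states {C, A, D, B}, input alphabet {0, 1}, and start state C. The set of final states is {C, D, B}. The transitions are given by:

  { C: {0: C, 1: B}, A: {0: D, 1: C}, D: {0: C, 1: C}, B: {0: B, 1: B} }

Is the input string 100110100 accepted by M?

C → B → B → B → B → B → B → B → B → B
End state B is accepting.

Yes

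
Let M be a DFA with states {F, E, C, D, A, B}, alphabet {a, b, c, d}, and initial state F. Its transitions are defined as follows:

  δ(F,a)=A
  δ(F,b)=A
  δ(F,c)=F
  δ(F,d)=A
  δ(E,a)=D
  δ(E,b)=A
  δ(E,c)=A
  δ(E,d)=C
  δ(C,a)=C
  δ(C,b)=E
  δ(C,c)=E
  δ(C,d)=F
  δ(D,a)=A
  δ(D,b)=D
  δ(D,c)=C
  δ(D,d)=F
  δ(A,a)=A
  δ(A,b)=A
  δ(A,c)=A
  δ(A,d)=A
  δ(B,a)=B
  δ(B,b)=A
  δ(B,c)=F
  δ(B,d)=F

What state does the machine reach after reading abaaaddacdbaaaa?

F → A → A → A → A → A → A → A → A → A → A → A → A → A → A → A

A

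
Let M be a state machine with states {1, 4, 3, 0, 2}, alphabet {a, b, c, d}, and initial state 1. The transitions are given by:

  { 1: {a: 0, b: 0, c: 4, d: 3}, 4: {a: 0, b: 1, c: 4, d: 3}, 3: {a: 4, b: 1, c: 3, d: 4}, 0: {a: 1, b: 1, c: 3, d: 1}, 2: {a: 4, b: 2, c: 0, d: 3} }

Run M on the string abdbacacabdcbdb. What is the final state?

1

Trace: 1 -a-> 0 -b-> 1 -d-> 3 -b-> 1 -a-> 0 -c-> 3 -a-> 4 -c-> 4 -a-> 0 -b-> 1 -d-> 3 -c-> 3 -b-> 1 -d-> 3 -b-> 1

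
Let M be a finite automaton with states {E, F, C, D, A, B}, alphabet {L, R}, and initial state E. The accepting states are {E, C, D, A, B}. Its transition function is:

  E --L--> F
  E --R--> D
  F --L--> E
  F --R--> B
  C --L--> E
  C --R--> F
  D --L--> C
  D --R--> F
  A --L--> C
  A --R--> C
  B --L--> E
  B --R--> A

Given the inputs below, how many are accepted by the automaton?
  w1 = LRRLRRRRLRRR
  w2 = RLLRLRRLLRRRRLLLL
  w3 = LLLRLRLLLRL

2

w1: Trace: E -L-> F -R-> B -R-> A -L-> C -R-> F -R-> B -R-> A -R-> C -L-> E -R-> D -R-> F -R-> B  → end B, accepted
w2: Trace: E -R-> D -L-> C -L-> E -R-> D -L-> C -R-> F -R-> B -L-> E -L-> F -R-> B -R-> A -R-> C -R-> F -L-> E -L-> F -L-> E -L-> F  → end F, rejected
w3: Trace: E -L-> F -L-> E -L-> F -R-> B -L-> E -R-> D -L-> C -L-> E -L-> F -R-> B -L-> E  → end E, accepted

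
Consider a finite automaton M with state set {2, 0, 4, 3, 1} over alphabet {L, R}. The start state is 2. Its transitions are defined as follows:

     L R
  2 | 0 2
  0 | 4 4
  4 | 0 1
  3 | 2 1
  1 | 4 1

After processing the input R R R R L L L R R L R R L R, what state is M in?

1

2 → 2 → 2 → 2 → 2 → 0 → 4 → 0 → 4 → 1 → 4 → 1 → 1 → 4 → 1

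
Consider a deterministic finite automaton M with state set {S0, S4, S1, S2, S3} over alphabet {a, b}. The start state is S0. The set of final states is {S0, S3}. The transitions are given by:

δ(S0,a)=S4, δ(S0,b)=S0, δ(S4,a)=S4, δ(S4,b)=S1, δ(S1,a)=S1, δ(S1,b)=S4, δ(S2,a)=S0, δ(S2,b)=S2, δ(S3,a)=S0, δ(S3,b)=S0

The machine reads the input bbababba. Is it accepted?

No

Trace: S0 -b-> S0 -b-> S0 -a-> S4 -b-> S1 -a-> S1 -b-> S4 -b-> S1 -a-> S1
End state S1 is not accepting.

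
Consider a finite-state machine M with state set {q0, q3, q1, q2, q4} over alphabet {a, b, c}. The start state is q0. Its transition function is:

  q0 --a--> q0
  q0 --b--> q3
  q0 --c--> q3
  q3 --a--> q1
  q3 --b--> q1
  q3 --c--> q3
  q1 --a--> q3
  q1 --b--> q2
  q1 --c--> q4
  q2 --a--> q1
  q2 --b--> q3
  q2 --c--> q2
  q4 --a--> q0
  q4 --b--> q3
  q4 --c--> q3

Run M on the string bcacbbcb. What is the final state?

q3

q0 → q3 → q3 → q1 → q4 → q3 → q1 → q4 → q3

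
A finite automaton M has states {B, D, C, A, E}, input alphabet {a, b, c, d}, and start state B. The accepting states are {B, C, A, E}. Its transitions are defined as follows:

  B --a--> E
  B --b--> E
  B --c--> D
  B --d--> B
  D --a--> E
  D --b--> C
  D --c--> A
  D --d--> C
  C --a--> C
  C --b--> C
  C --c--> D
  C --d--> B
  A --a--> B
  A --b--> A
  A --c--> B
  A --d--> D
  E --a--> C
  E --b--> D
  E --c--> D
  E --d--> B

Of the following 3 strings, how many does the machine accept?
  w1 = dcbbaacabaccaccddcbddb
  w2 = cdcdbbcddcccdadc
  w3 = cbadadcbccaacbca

2

w1:
  start at B
  read 'd': B → B
  read 'c': B → D
  read 'b': D → C
  read 'b': C → C
  read 'a': C → C
  read 'a': C → C
  read 'c': C → D
  read 'a': D → E
  read 'b': E → D
  read 'a': D → E
  read 'c': E → D
  read 'c': D → A
  read 'a': A → B
  read 'c': B → D
  read 'c': D → A
  read 'd': A → D
  read 'd': D → C
  read 'c': C → D
  read 'b': D → C
  read 'd': C → B
  read 'd': B → B
  read 'b': B → E
  end E, accepted
w2:
  start at B
  read 'c': B → D
  read 'd': D → C
  read 'c': C → D
  read 'd': D → C
  read 'b': C → C
  read 'b': C → C
  read 'c': C → D
  read 'd': D → C
  read 'd': C → B
  read 'c': B → D
  read 'c': D → A
  read 'c': A → B
  read 'd': B → B
  read 'a': B → E
  read 'd': E → B
  read 'c': B → D
  end D, rejected
w3:
  start at B
  read 'c': B → D
  read 'b': D → C
  read 'a': C → C
  read 'd': C → B
  read 'a': B → E
  read 'd': E → B
  read 'c': B → D
  read 'b': D → C
  read 'c': C → D
  read 'c': D → A
  read 'a': A → B
  read 'a': B → E
  read 'c': E → D
  read 'b': D → C
  read 'c': C → D
  read 'a': D → E
  end E, accepted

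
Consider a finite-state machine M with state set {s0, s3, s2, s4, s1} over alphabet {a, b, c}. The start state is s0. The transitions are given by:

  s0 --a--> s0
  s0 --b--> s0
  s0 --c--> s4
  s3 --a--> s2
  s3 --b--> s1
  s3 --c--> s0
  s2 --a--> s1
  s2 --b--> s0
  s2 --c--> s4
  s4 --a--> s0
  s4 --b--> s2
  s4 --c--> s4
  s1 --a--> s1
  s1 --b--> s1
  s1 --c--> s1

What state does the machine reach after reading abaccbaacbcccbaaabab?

start at s0
read 'a': s0 → s0
read 'b': s0 → s0
read 'a': s0 → s0
read 'c': s0 → s4
read 'c': s4 → s4
read 'b': s4 → s2
read 'a': s2 → s1
read 'a': s1 → s1
read 'c': s1 → s1
read 'b': s1 → s1
read 'c': s1 → s1
read 'c': s1 → s1
read 'c': s1 → s1
read 'b': s1 → s1
read 'a': s1 → s1
read 'a': s1 → s1
read 'a': s1 → s1
read 'b': s1 → s1
read 'a': s1 → s1
read 'b': s1 → s1

s1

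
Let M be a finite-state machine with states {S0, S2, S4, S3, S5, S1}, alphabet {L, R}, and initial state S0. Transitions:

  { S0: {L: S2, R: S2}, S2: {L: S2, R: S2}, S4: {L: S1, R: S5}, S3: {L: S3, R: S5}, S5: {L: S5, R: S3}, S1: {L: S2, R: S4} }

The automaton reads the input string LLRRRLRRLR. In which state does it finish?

S2

S0 → S2 → S2 → S2 → S2 → S2 → S2 → S2 → S2 → S2 → S2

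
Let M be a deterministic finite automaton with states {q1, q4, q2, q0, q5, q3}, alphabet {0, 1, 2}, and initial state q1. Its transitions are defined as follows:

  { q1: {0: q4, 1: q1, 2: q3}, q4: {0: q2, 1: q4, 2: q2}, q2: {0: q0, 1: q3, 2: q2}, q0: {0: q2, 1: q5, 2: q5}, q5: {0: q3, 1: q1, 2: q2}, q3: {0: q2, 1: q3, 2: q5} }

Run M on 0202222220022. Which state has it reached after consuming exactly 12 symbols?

q2

start at q1
read '0': q1 → q4
read '2': q4 → q2
read '0': q2 → q0
read '2': q0 → q5
read '2': q5 → q2
read '2': q2 → q2
read '2': q2 → q2
read '2': q2 → q2
read '2': q2 → q2
read '0': q2 → q0
read '0': q0 → q2
read '2': q2 → q2
After 12 symbols: q2.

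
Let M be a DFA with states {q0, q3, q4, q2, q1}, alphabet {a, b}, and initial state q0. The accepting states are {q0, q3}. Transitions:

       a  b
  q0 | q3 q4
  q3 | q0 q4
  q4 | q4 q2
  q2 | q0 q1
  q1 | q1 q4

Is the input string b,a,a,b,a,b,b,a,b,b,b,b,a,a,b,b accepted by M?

No

q0 → q4 → q4 → q4 → q2 → q0 → q4 → q2 → q0 → q4 → q2 → q1 → q4 → q4 → q4 → q2 → q1
End state q1 is not accepting.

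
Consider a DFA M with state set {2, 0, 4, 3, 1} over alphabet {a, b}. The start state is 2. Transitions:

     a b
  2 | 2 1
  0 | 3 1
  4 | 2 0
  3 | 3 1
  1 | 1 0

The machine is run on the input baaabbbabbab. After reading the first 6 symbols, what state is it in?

1

start at 2
read 'b': 2 → 1
read 'a': 1 → 1
read 'a': 1 → 1
read 'a': 1 → 1
read 'b': 1 → 0
read 'b': 0 → 1
After 6 symbols: 1.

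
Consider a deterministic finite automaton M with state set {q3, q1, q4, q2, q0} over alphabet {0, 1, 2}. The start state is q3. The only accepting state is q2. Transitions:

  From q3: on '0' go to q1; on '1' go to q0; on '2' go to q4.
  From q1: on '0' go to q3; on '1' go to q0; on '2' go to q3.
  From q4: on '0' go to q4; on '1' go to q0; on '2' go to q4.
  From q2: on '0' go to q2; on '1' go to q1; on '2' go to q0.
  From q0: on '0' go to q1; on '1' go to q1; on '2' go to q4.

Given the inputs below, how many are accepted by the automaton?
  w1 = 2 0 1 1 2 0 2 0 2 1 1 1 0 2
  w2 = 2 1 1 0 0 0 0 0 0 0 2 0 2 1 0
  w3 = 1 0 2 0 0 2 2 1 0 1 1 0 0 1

w1: q3 → q4 → q4 → q0 → q1 → q3 → q1 → q3 → q1 → q3 → q0 → q1 → q0 → q1 → q3  → end q3, rejected
w2: q3 → q4 → q0 → q1 → q3 → q1 → q3 → q1 → q3 → q1 → q3 → q4 → q4 → q4 → q0 → q1  → end q1, rejected
w3: q3 → q0 → q1 → q3 → q1 → q3 → q4 → q4 → q0 → q1 → q0 → q1 → q3 → q1 → q0  → end q0, rejected

0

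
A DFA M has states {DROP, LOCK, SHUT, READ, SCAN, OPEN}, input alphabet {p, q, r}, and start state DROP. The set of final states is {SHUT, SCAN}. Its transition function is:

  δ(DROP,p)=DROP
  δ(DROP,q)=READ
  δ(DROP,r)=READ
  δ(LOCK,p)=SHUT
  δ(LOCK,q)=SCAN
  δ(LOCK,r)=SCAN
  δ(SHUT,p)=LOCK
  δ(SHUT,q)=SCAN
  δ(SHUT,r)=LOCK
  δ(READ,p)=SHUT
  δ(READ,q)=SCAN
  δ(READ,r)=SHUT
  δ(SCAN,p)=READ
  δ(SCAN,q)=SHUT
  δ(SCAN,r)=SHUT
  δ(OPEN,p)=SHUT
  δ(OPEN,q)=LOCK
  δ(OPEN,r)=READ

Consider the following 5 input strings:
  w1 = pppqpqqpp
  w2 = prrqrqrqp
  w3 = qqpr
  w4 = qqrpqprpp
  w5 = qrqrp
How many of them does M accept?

3

w1: DROP → DROP → DROP → DROP → READ → SHUT → SCAN → SHUT → LOCK → SHUT  → end SHUT, accepted
w2: DROP → DROP → READ → SHUT → SCAN → SHUT → SCAN → SHUT → SCAN → READ  → end READ, rejected
w3: DROP → READ → SCAN → READ → SHUT  → end SHUT, accepted
w4: DROP → READ → SCAN → SHUT → LOCK → SCAN → READ → SHUT → LOCK → SHUT  → end SHUT, accepted
w5: DROP → READ → SHUT → SCAN → SHUT → LOCK  → end LOCK, rejected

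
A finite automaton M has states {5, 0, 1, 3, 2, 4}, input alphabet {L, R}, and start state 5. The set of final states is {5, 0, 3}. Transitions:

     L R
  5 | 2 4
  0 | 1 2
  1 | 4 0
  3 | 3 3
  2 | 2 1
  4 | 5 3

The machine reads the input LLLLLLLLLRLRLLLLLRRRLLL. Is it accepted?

Trace: 5 -L-> 2 -L-> 2 -L-> 2 -L-> 2 -L-> 2 -L-> 2 -L-> 2 -L-> 2 -L-> 2 -R-> 1 -L-> 4 -R-> 3 -L-> 3 -L-> 3 -L-> 3 -L-> 3 -L-> 3 -R-> 3 -R-> 3 -R-> 3 -L-> 3 -L-> 3 -L-> 3
End state 3 is accepting.

Yes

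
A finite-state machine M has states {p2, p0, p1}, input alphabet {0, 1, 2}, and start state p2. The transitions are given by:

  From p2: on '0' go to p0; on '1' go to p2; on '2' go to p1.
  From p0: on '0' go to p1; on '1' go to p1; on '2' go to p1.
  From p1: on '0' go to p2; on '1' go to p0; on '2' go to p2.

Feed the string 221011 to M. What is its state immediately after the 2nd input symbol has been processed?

p2 → p1 → p2
After 2 symbols: p2.

p2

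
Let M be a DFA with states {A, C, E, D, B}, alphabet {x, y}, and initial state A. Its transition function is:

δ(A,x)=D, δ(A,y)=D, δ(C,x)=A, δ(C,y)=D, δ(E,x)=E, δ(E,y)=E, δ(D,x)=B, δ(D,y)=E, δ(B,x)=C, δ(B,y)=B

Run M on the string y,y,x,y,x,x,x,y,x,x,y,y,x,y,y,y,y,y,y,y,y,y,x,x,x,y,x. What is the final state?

E

A → D → E → E → E → E → E → E → E → E → E → E → E → E → E → E → E → E → E → E → E → E → E → E → E → E → E → E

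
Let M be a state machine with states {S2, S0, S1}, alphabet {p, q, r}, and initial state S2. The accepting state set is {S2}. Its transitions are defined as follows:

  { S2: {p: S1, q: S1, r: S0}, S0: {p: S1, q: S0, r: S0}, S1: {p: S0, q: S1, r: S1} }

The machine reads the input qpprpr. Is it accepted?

No

S2 → S1 → S0 → S1 → S1 → S0 → S0
End state S0 is not accepting.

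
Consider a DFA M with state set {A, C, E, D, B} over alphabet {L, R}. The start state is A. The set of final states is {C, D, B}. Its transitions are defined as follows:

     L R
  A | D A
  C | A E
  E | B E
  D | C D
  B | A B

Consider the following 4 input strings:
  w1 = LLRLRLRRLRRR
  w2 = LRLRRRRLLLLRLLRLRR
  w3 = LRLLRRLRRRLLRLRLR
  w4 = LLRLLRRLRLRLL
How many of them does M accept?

w1: Trace: A -L-> D -L-> C -R-> E -L-> B -R-> B -L-> A -R-> A -R-> A -L-> D -R-> D -R-> D -R-> D  → end D, accepted
w2: Trace: A -L-> D -R-> D -L-> C -R-> E -R-> E -R-> E -R-> E -L-> B -L-> A -L-> D -L-> C -R-> E -L-> B -L-> A -R-> A -L-> D -R-> D -R-> D  → end D, accepted
w3: Trace: A -L-> D -R-> D -L-> C -L-> A -R-> A -R-> A -L-> D -R-> D -R-> D -R-> D -L-> C -L-> A -R-> A -L-> D -R-> D -L-> C -R-> E  → end E, rejected
w4: Trace: A -L-> D -L-> C -R-> E -L-> B -L-> A -R-> A -R-> A -L-> D -R-> D -L-> C -R-> E -L-> B -L-> A  → end A, rejected

2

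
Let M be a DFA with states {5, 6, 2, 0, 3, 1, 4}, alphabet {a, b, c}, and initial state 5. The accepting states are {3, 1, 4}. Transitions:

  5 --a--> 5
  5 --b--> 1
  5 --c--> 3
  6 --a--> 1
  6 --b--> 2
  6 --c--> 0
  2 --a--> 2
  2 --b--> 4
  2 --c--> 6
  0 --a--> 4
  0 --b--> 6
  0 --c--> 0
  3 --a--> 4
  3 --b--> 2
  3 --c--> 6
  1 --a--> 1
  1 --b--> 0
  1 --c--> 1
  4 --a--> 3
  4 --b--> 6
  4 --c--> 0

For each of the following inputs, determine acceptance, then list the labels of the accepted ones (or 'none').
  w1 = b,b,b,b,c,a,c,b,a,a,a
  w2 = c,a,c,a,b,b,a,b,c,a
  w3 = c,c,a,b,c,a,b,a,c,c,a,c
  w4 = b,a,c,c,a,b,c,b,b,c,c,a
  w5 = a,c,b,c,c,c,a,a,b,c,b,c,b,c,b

w1: 5 → 1 → 0 → 6 → 2 → 6 → 1 → 1 → 0 → 4 → 3 → 4  → end 4, accepted
w2: 5 → 3 → 4 → 0 → 4 → 6 → 2 → 2 → 4 → 0 → 4  → end 4, accepted
w3: 5 → 3 → 6 → 1 → 0 → 0 → 4 → 6 → 1 → 1 → 1 → 1 → 1  → end 1, accepted
w4: 5 → 1 → 1 → 1 → 1 → 1 → 0 → 0 → 6 → 2 → 6 → 0 → 4  → end 4, accepted
w5: 5 → 5 → 3 → 2 → 6 → 0 → 0 → 4 → 3 → 2 → 6 → 2 → 6 → 2 → 6 → 2  → end 2, rejected

w1, w2, w3, w4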